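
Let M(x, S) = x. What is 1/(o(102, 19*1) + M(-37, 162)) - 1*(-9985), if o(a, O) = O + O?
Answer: 9986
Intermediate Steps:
o(a, O) = 2*O
1/(o(102, 19*1) + M(-37, 162)) - 1*(-9985) = 1/(2*(19*1) - 37) - 1*(-9985) = 1/(2*19 - 37) + 9985 = 1/(38 - 37) + 9985 = 1/1 + 9985 = 1 + 9985 = 9986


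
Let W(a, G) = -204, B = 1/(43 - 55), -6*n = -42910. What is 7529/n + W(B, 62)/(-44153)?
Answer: 1001660631/947302615 ≈ 1.0574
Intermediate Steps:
n = 21455/3 (n = -⅙*(-42910) = 21455/3 ≈ 7151.7)
B = -1/12 (B = 1/(-12) = -1/12 ≈ -0.083333)
7529/n + W(B, 62)/(-44153) = 7529/(21455/3) - 204/(-44153) = 7529*(3/21455) - 204*(-1/44153) = 22587/21455 + 204/44153 = 1001660631/947302615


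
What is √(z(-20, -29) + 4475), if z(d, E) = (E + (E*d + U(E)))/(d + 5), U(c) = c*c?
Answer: √109555/5 ≈ 66.198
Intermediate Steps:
U(c) = c²
z(d, E) = (E + E² + E*d)/(5 + d) (z(d, E) = (E + (E*d + E²))/(d + 5) = (E + (E² + E*d))/(5 + d) = (E + E² + E*d)/(5 + d))
√(z(-20, -29) + 4475) = √(-29*(1 - 29 - 20)/(5 - 20) + 4475) = √(-29*(-48)/(-15) + 4475) = √(-29*(-1/15)*(-48) + 4475) = √(-464/5 + 4475) = √(21911/5) = √109555/5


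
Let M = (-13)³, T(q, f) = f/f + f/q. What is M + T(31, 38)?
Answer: -68038/31 ≈ -2194.8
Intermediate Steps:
T(q, f) = 1 + f/q
M = -2197
M + T(31, 38) = -2197 + (38 + 31)/31 = -2197 + (1/31)*69 = -2197 + 69/31 = -68038/31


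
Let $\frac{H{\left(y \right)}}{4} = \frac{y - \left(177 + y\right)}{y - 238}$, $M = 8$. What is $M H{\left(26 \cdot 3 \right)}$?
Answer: $\frac{177}{5} \approx 35.4$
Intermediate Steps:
$H{\left(y \right)} = - \frac{708}{-238 + y}$ ($H{\left(y \right)} = 4 \frac{y - \left(177 + y\right)}{y - 238} = 4 \left(- \frac{177}{-238 + y}\right) = - \frac{708}{-238 + y}$)
$M H{\left(26 \cdot 3 \right)} = 8 \left(- \frac{708}{-238 + 26 \cdot 3}\right) = 8 \left(- \frac{708}{-238 + 78}\right) = 8 \left(- \frac{708}{-160}\right) = 8 \left(\left(-708\right) \left(- \frac{1}{160}\right)\right) = 8 \cdot \frac{177}{40} = \frac{177}{5}$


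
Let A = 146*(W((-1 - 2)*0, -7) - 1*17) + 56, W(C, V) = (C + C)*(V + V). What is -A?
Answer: 2426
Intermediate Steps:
W(C, V) = 4*C*V (W(C, V) = (2*C)*(2*V) = 4*C*V)
A = -2426 (A = 146*(4*((-1 - 2)*0)*(-7) - 1*17) + 56 = 146*(4*(-3*0)*(-7) - 17) + 56 = 146*(4*0*(-7) - 17) + 56 = 146*(0 - 17) + 56 = 146*(-17) + 56 = -2482 + 56 = -2426)
-A = -1*(-2426) = 2426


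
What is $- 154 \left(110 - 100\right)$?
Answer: $-1540$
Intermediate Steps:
$- 154 \left(110 - 100\right) = \left(-154\right) 10 = -1540$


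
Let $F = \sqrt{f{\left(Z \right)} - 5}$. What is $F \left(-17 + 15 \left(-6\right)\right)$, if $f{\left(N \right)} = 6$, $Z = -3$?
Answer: $-107$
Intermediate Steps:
$F = 1$ ($F = \sqrt{6 - 5} = \sqrt{1} = 1$)
$F \left(-17 + 15 \left(-6\right)\right) = 1 \left(-17 + 15 \left(-6\right)\right) = 1 \left(-17 - 90\right) = 1 \left(-107\right) = -107$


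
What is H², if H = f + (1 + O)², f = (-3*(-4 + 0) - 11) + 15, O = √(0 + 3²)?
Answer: 1024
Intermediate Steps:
O = 3 (O = √(0 + 9) = √9 = 3)
f = 16 (f = (-3*(-4) - 11) + 15 = (12 - 11) + 15 = 1 + 15 = 16)
H = 32 (H = 16 + (1 + 3)² = 16 + 4² = 16 + 16 = 32)
H² = 32² = 1024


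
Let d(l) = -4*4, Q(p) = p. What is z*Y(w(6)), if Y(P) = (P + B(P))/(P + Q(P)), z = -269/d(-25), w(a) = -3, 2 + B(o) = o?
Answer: 269/12 ≈ 22.417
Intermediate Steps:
B(o) = -2 + o
d(l) = -16
z = 269/16 (z = -269/(-16) = -269*(-1/16) = 269/16 ≈ 16.813)
Y(P) = (-2 + 2*P)/(2*P) (Y(P) = (P + (-2 + P))/(P + P) = (-2 + 2*P)/((2*P)) = (-2 + 2*P)*(1/(2*P)) = (-2 + 2*P)/(2*P))
z*Y(w(6)) = 269*((-1 - 3)/(-3))/16 = 269*(-⅓*(-4))/16 = (269/16)*(4/3) = 269/12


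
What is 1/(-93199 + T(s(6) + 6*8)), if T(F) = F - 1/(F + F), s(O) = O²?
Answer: -168/15643321 ≈ -1.0739e-5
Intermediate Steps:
T(F) = F - 1/(2*F)
1/(-93199 + T(s(6) + 6*8)) = 1/(-93199 + ((6² + 6*8) - 1/(2*(6² + 6*8)))) = 1/(-93199 + ((36 + 48) - 1/(2*(36 + 48)))) = 1/(-93199 + (84 - ½/84)) = 1/(-93199 + (84 - ½*1/84)) = 1/(-93199 + (84 - 1/168)) = 1/(-93199 + 14111/168) = 1/(-15643321/168) = -168/15643321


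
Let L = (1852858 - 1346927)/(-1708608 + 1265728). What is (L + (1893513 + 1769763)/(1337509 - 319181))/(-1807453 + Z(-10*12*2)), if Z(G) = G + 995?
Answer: -138398496439/101851945869859840 ≈ -1.3588e-6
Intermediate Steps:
L = -505931/442880 (L = 505931/(-442880) = 505931*(-1/442880) = -505931/442880 ≈ -1.1424)
Z(G) = 995 + G
(L + (1893513 + 1769763)/(1337509 - 319181))/(-1807453 + Z(-10*12*2)) = (-505931/442880 + (1893513 + 1769763)/(1337509 - 319181))/(-1807453 + (995 - 10*12*2)) = (-505931/442880 + 3663276/1018328)/(-1807453 + (995 - 120*2)) = (-505931/442880 + 3663276*(1/1018328))/(-1807453 + (995 - 240)) = (-505931/442880 + 915819/254582)/(-1807453 + 755) = (138398496439/56374638080)/(-1806698) = (138398496439/56374638080)*(-1/1806698) = -138398496439/101851945869859840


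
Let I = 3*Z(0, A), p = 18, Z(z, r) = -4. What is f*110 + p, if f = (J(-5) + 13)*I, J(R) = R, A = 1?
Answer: -10542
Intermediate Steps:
I = -12 (I = 3*(-4) = -12)
f = -96 (f = (-5 + 13)*(-12) = 8*(-12) = -96)
f*110 + p = -96*110 + 18 = -10560 + 18 = -10542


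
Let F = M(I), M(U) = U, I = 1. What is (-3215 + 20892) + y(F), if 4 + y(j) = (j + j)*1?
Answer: 17675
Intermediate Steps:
F = 1
y(j) = -4 + 2*j (y(j) = -4 + (j + j)*1 = -4 + (2*j)*1 = -4 + 2*j)
(-3215 + 20892) + y(F) = (-3215 + 20892) + (-4 + 2*1) = 17677 + (-4 + 2) = 17677 - 2 = 17675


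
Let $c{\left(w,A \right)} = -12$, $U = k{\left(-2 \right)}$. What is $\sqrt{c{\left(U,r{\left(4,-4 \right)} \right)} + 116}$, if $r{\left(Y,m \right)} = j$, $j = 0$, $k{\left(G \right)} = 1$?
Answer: $2 \sqrt{26} \approx 10.198$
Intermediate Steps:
$r{\left(Y,m \right)} = 0$
$U = 1$
$\sqrt{c{\left(U,r{\left(4,-4 \right)} \right)} + 116} = \sqrt{-12 + 116} = \sqrt{104} = 2 \sqrt{26}$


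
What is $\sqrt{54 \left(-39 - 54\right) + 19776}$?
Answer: $\sqrt{14754} \approx 121.47$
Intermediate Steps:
$\sqrt{54 \left(-39 - 54\right) + 19776} = \sqrt{54 \left(-93\right) + 19776} = \sqrt{-5022 + 19776} = \sqrt{14754}$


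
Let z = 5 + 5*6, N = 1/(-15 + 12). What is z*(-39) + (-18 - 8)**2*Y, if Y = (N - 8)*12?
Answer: -68965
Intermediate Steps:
N = -1/3 (N = 1/(-3) = -1/3 ≈ -0.33333)
z = 35 (z = 5 + 30 = 35)
Y = -100 (Y = (-1/3 - 8)*12 = -25/3*12 = -100)
z*(-39) + (-18 - 8)**2*Y = 35*(-39) + (-18 - 8)**2*(-100) = -1365 + (-26)**2*(-100) = -1365 + 676*(-100) = -1365 - 67600 = -68965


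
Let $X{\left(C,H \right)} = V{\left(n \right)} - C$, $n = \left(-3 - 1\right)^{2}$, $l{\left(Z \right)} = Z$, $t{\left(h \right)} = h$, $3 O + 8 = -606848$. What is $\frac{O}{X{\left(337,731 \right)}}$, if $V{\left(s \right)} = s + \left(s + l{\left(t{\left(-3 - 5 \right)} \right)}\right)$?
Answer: $\frac{606856}{939} \approx 646.28$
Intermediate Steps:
$O = - \frac{606856}{3}$ ($O = - \frac{8}{3} + \frac{1}{3} \left(-606848\right) = - \frac{8}{3} - \frac{606848}{3} = - \frac{606856}{3} \approx -2.0229 \cdot 10^{5}$)
$n = 16$ ($n = \left(-4\right)^{2} = 16$)
$V{\left(s \right)} = -8 + 2 s$ ($V{\left(s \right)} = s + \left(s - 8\right) = s + \left(-8 + s\right) = -8 + 2 s$)
$X{\left(C,H \right)} = 24 - C$ ($X{\left(C,H \right)} = \left(-8 + 2 \cdot 16\right) - C = \left(-8 + 32\right) - C = 24 - C$)
$\frac{O}{X{\left(337,731 \right)}} = - \frac{606856}{3 \left(24 - 337\right)} = - \frac{606856}{3 \left(-313\right)} = \left(- \frac{606856}{3}\right) \left(- \frac{1}{313}\right) = \frac{606856}{939}$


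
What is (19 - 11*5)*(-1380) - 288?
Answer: 49392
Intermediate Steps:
(19 - 11*5)*(-1380) - 288 = (19 - 55)*(-1380) - 288 = -36*(-1380) - 288 = 49680 - 288 = 49392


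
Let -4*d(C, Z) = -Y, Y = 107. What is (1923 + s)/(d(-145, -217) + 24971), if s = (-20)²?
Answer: 9292/99991 ≈ 0.092928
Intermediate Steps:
d(C, Z) = 107/4 (d(C, Z) = -(-1)*107/4 = -¼*(-107) = 107/4)
s = 400
(1923 + s)/(d(-145, -217) + 24971) = (1923 + 400)/(107/4 + 24971) = 2323/(99991/4) = 2323*(4/99991) = 9292/99991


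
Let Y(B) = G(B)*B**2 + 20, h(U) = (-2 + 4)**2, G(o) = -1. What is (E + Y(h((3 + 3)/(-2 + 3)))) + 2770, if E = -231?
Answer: 2543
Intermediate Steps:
h(U) = 4 (h(U) = 2**2 = 4)
Y(B) = 20 - B**2 (Y(B) = -B**2 + 20 = 20 - B**2)
(E + Y(h((3 + 3)/(-2 + 3)))) + 2770 = (-231 + (20 - 1*4**2)) + 2770 = (-231 + (20 - 1*16)) + 2770 = (-231 + (20 - 16)) + 2770 = (-231 + 4) + 2770 = -227 + 2770 = 2543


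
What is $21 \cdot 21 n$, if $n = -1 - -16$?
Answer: $6615$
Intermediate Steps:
$n = 15$ ($n = -1 + 16 = 15$)
$21 \cdot 21 n = 21 \cdot 21 \cdot 15 = 441 \cdot 15 = 6615$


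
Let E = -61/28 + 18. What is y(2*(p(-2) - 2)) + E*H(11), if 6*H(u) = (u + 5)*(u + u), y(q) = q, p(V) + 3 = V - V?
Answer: 19282/21 ≈ 918.19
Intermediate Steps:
p(V) = -3 (p(V) = -3 + (V - V) = -3 + 0 = -3)
H(u) = u*(5 + u)/3 (H(u) = ((u + 5)*(u + u))/6 = ((5 + u)*(2*u))/6 = (2*u*(5 + u))/6 = u*(5 + u)/3)
E = 443/28 (E = -61*1/28 + 18 = -61/28 + 18 = 443/28 ≈ 15.821)
y(2*(p(-2) - 2)) + E*H(11) = 2*(-3 - 2) + 443*((⅓)*11*(5 + 11))/28 = 2*(-5) + 443*((⅓)*11*16)/28 = -10 + (443/28)*(176/3) = -10 + 19492/21 = 19282/21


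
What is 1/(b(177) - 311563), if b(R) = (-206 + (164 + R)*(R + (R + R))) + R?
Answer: -1/130521 ≈ -7.6616e-6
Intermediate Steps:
b(R) = -206 + R + 3*R*(164 + R) (b(R) = (-206 + (164 + R)*(R + 2*R)) + R = (-206 + (164 + R)*(3*R)) + R = (-206 + 3*R*(164 + R)) + R = -206 + R + 3*R*(164 + R))
1/(b(177) - 311563) = 1/((-206 + 3*177**2 + 493*177) - 311563) = 1/((-206 + 3*31329 + 87261) - 311563) = 1/((-206 + 93987 + 87261) - 311563) = 1/(181042 - 311563) = 1/(-130521) = -1/130521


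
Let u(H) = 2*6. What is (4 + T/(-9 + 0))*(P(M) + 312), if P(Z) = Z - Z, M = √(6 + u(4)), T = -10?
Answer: 4784/3 ≈ 1594.7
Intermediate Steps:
u(H) = 12
M = 3*√2 (M = √(6 + 12) = √18 = 3*√2 ≈ 4.2426)
P(Z) = 0
(4 + T/(-9 + 0))*(P(M) + 312) = (4 - 10/(-9 + 0))*(0 + 312) = (4 - 10/(-9))*312 = (4 - 10*(-⅑))*312 = (4 + 10/9)*312 = (46/9)*312 = 4784/3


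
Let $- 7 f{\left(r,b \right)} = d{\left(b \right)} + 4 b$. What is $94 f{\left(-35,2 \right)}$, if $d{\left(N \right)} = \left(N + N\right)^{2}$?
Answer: $- \frac{2256}{7} \approx -322.29$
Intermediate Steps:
$d{\left(N \right)} = 4 N^{2}$ ($d{\left(N \right)} = \left(2 N\right)^{2} = 4 N^{2}$)
$f{\left(r,b \right)} = - \frac{4 b}{7} - \frac{4 b^{2}}{7}$ ($f{\left(r,b \right)} = - \frac{4 b^{2} + 4 b}{7} = - \frac{4 b + 4 b^{2}}{7} = - \frac{4 b}{7} - \frac{4 b^{2}}{7}$)
$94 f{\left(-35,2 \right)} = 94 \cdot \frac{4}{7} \cdot 2 \left(-1 - 2\right) = 94 \cdot \frac{4}{7} \cdot 2 \left(-3\right) = 94 \left(- \frac{24}{7}\right) = - \frac{2256}{7}$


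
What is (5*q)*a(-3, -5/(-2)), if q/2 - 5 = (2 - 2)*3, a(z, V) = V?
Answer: 125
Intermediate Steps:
q = 10 (q = 10 + 2*((2 - 2)*3) = 10 + 2*(0*3) = 10 + 2*0 = 10 + 0 = 10)
(5*q)*a(-3, -5/(-2)) = (5*10)*(-5/(-2)) = 50*(-5*(-½)) = 50*(5/2) = 125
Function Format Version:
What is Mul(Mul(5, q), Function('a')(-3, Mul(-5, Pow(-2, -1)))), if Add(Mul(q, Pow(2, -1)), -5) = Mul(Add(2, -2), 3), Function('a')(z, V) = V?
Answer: 125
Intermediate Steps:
q = 10 (q = Add(10, Mul(2, Mul(Add(2, -2), 3))) = Add(10, Mul(2, Mul(0, 3))) = Add(10, Mul(2, 0)) = Add(10, 0) = 10)
Mul(Mul(5, q), Function('a')(-3, Mul(-5, Pow(-2, -1)))) = Mul(Mul(5, 10), Mul(-5, Pow(-2, -1))) = Mul(50, Mul(-5, Rational(-1, 2))) = Mul(50, Rational(5, 2)) = 125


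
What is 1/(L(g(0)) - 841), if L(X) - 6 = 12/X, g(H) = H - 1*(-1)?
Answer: -1/823 ≈ -0.0012151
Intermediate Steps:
g(H) = 1 + H (g(H) = H + 1 = 1 + H)
L(X) = 6 + 12/X
1/(L(g(0)) - 841) = 1/((6 + 12/(1 + 0)) - 841) = 1/((6 + 12/1) - 841) = 1/((6 + 12*1) - 841) = 1/((6 + 12) - 841) = 1/(18 - 841) = 1/(-823) = -1/823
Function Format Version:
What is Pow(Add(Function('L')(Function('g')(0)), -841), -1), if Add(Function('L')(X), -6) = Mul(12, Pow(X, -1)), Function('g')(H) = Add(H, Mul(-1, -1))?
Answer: Rational(-1, 823) ≈ -0.0012151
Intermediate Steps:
Function('g')(H) = Add(1, H) (Function('g')(H) = Add(H, 1) = Add(1, H))
Function('L')(X) = Add(6, Mul(12, Pow(X, -1)))
Pow(Add(Function('L')(Function('g')(0)), -841), -1) = Pow(Add(Add(6, Mul(12, Pow(Add(1, 0), -1))), -841), -1) = Pow(Add(Add(6, Mul(12, Pow(1, -1))), -841), -1) = Pow(Add(Add(6, Mul(12, 1)), -841), -1) = Pow(Add(Add(6, 12), -841), -1) = Pow(Add(18, -841), -1) = Pow(-823, -1) = Rational(-1, 823)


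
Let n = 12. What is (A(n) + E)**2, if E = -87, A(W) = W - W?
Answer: 7569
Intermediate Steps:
A(W) = 0
(A(n) + E)**2 = (0 - 87)**2 = (-87)**2 = 7569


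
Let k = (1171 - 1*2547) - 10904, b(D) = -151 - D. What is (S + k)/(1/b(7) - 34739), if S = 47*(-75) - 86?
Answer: 2510778/5488763 ≈ 0.45744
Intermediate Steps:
k = -12280 (k = (1171 - 2547) - 10904 = -1376 - 10904 = -12280)
S = -3611 (S = -3525 - 86 = -3611)
(S + k)/(1/b(7) - 34739) = (-3611 - 12280)/(1/(-151 - 1*7) - 34739) = -15891/(1/(-151 - 7) - 34739) = -15891/(1/(-158) - 34739) = -15891/(-1/158 - 34739) = -15891/(-5488763/158) = -15891*(-158/5488763) = 2510778/5488763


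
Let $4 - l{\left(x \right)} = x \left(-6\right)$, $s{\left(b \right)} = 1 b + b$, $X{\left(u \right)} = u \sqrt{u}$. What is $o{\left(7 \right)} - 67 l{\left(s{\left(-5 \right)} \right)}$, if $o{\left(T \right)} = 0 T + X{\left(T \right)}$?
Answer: $3752 + 7 \sqrt{7} \approx 3770.5$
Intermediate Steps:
$X{\left(u \right)} = u^{\frac{3}{2}}$
$s{\left(b \right)} = 2 b$ ($s{\left(b \right)} = b + b = 2 b$)
$l{\left(x \right)} = 4 + 6 x$ ($l{\left(x \right)} = 4 - x \left(-6\right) = 4 - - 6 x = 4 + 6 x$)
$o{\left(T \right)} = T^{\frac{3}{2}}$ ($o{\left(T \right)} = 0 T + T^{\frac{3}{2}} = 0 + T^{\frac{3}{2}} = T^{\frac{3}{2}}$)
$o{\left(7 \right)} - 67 l{\left(s{\left(-5 \right)} \right)} = 7^{\frac{3}{2}} - 67 \left(4 + 6 \cdot 2 \left(-5\right)\right) = 7 \sqrt{7} - 67 \left(4 + 6 \left(-10\right)\right) = 7 \sqrt{7} - 67 \left(4 - 60\right) = 7 \sqrt{7} - -3752 = 7 \sqrt{7} + 3752 = 3752 + 7 \sqrt{7}$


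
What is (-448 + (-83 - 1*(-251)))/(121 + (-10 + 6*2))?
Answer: -280/123 ≈ -2.2764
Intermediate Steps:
(-448 + (-83 - 1*(-251)))/(121 + (-10 + 6*2)) = (-448 + (-83 + 251))/(121 + (-10 + 12)) = (-448 + 168)/(121 + 2) = -280/123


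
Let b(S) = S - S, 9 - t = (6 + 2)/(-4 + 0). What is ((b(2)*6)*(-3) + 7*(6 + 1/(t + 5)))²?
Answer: 461041/256 ≈ 1800.9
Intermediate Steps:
t = 11 (t = 9 - (6 + 2)/(-4 + 0) = 9 - 8/(-4) = 9 - 8*(-1)/4 = 9 - 1*(-2) = 9 + 2 = 11)
b(S) = 0
((b(2)*6)*(-3) + 7*(6 + 1/(t + 5)))² = ((0*6)*(-3) + 7*(6 + 1/(11 + 5)))² = (0*(-3) + 7*(6 + 1/16))² = (0 + 7*(6 + 1/16))² = (0 + 7*(97/16))² = (0 + 679/16)² = (679/16)² = 461041/256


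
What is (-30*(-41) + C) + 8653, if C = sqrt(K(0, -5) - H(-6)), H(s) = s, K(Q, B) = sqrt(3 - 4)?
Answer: 9883 + sqrt(6 + I) ≈ 9885.5 + 0.20342*I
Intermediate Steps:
K(Q, B) = I (K(Q, B) = sqrt(-1) = I)
C = sqrt(6 + I) (C = sqrt(I - 1*(-6)) = sqrt(I + 6) = sqrt(6 + I) ≈ 2.4579 + 0.20342*I)
(-30*(-41) + C) + 8653 = (-30*(-41) + sqrt(6 + I)) + 8653 = (1230 + sqrt(6 + I)) + 8653 = 9883 + sqrt(6 + I)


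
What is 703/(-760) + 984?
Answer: 39323/40 ≈ 983.08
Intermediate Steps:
703/(-760) + 984 = 703*(-1/760) + 984 = -37/40 + 984 = 39323/40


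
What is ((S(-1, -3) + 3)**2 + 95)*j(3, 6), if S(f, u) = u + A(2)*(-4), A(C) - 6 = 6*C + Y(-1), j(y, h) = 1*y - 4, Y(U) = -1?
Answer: -4719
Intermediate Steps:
j(y, h) = -4 + y (j(y, h) = y - 4 = -4 + y)
A(C) = 5 + 6*C (A(C) = 6 + (6*C - 1) = 6 + (-1 + 6*C) = 5 + 6*C)
S(f, u) = -68 + u (S(f, u) = u + (5 + 6*2)*(-4) = u + (5 + 12)*(-4) = u + 17*(-4) = u - 68 = -68 + u)
((S(-1, -3) + 3)**2 + 95)*j(3, 6) = (((-68 - 3) + 3)**2 + 95)*(-4 + 3) = ((-71 + 3)**2 + 95)*(-1) = ((-68)**2 + 95)*(-1) = (4624 + 95)*(-1) = 4719*(-1) = -4719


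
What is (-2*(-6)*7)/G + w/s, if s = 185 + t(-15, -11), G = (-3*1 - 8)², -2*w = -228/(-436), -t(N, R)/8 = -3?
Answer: 18279/26378 ≈ 0.69296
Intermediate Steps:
t(N, R) = 24 (t(N, R) = -8*(-3) = 24)
w = -57/218 (w = -(-114)/(-436) = -(-114)*(-1)/436 = -½*57/109 = -57/218 ≈ -0.26147)
G = 121 (G = (-3 - 8)² = (-11)² = 121)
s = 209 (s = 185 + 24 = 209)
(-2*(-6)*7)/G + w/s = (-2*(-6)*7)/121 - 57/218/209 = (12*7)*(1/121) - 57/218*1/209 = 84*(1/121) - 3/2398 = 84/121 - 3/2398 = 18279/26378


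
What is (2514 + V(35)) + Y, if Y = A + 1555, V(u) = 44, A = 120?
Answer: 4233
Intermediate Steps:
Y = 1675 (Y = 120 + 1555 = 1675)
(2514 + V(35)) + Y = (2514 + 44) + 1675 = 2558 + 1675 = 4233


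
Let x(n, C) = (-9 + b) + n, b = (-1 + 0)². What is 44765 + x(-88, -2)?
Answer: 44669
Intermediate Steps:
b = 1 (b = (-1)² = 1)
x(n, C) = -8 + n (x(n, C) = (-9 + 1) + n = -8 + n)
44765 + x(-88, -2) = 44765 + (-8 - 88) = 44765 - 96 = 44669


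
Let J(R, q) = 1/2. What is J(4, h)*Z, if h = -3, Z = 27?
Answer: 27/2 ≈ 13.500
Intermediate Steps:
J(R, q) = 1/2
J(4, h)*Z = (1/2)*27 = 27/2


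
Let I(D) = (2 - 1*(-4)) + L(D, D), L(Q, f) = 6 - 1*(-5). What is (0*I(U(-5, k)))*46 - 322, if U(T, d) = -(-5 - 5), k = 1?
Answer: -322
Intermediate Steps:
L(Q, f) = 11 (L(Q, f) = 6 + 5 = 11)
U(T, d) = 10 (U(T, d) = -1*(-10) = 10)
I(D) = 17 (I(D) = (2 - 1*(-4)) + 11 = (2 + 4) + 11 = 6 + 11 = 17)
(0*I(U(-5, k)))*46 - 322 = (0*17)*46 - 322 = 0*46 - 322 = 0 - 322 = -322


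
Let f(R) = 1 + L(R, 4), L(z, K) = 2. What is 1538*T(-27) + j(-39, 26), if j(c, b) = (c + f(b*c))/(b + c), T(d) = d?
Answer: -539802/13 ≈ -41523.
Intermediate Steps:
f(R) = 3 (f(R) = 1 + 2 = 3)
j(c, b) = (3 + c)/(b + c) (j(c, b) = (c + 3)/(b + c) = (3 + c)/(b + c))
1538*T(-27) + j(-39, 26) = 1538*(-27) + (3 - 39)/(26 - 39) = -41526 - 36/(-13) = -41526 - 1/13*(-36) = -41526 + 36/13 = -539802/13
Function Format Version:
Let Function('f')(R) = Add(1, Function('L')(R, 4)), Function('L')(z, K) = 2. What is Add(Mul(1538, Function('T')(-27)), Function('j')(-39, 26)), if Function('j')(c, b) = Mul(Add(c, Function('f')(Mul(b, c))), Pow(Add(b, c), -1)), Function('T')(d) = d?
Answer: Rational(-539802, 13) ≈ -41523.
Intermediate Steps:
Function('f')(R) = 3 (Function('f')(R) = Add(1, 2) = 3)
Function('j')(c, b) = Mul(Pow(Add(b, c), -1), Add(3, c)) (Function('j')(c, b) = Mul(Add(c, 3), Pow(Add(b, c), -1)) = Mul(Add(3, c), Pow(Add(b, c), -1)) = Mul(Pow(Add(b, c), -1), Add(3, c)))
Add(Mul(1538, Function('T')(-27)), Function('j')(-39, 26)) = Add(Mul(1538, -27), Mul(Pow(Add(26, -39), -1), Add(3, -39))) = Add(-41526, Mul(Pow(-13, -1), -36)) = Add(-41526, Mul(Rational(-1, 13), -36)) = Add(-41526, Rational(36, 13)) = Rational(-539802, 13)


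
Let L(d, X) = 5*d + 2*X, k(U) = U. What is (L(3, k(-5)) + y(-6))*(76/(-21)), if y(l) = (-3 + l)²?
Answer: -6536/21 ≈ -311.24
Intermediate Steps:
L(d, X) = 2*X + 5*d
(L(3, k(-5)) + y(-6))*(76/(-21)) = ((2*(-5) + 5*3) + (-3 - 6)²)*(76/(-21)) = ((-10 + 15) + (-9)²)*(76*(-1/21)) = (5 + 81)*(-76/21) = 86*(-76/21) = -6536/21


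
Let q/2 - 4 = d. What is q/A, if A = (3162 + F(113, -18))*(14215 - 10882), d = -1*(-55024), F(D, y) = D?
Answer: 110056/10915575 ≈ 0.010082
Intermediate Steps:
d = 55024
q = 110056 (q = 8 + 2*55024 = 8 + 110048 = 110056)
A = 10915575 (A = (3162 + 113)*(14215 - 10882) = 3275*3333 = 10915575)
q/A = 110056/10915575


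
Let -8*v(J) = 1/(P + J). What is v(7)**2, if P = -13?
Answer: 1/2304 ≈ 0.00043403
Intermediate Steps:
v(J) = -1/(8*(-13 + J))
v(7)**2 = (-1/(-104 + 8*7))**2 = (-1/(-104 + 56))**2 = (-1/(-48))**2 = (-1*(-1/48))**2 = (1/48)**2 = 1/2304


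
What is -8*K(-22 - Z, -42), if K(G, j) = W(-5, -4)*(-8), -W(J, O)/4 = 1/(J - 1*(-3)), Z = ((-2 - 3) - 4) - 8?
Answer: 128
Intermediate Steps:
Z = -17 (Z = (-5 - 4) - 8 = -9 - 8 = -17)
W(J, O) = -4/(3 + J) (W(J, O) = -4/(J - 1*(-3)) = -4/(J + 3) = -4/(3 + J))
K(G, j) = -16 (K(G, j) = -4/(3 - 5)*(-8) = -4/(-2)*(-8) = -4*(-½)*(-8) = 2*(-8) = -16)
-8*K(-22 - Z, -42) = -8*(-16) = 128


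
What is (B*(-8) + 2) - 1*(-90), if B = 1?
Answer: 84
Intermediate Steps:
(B*(-8) + 2) - 1*(-90) = (1*(-8) + 2) - 1*(-90) = (-8 + 2) + 90 = -6 + 90 = 84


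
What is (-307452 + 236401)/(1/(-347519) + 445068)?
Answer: -24691572469/154669586291 ≈ -0.15964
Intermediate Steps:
(-307452 + 236401)/(1/(-347519) + 445068) = -71051/(-1/347519 + 445068) = -71051/154669586291/347519 = -71051*347519/154669586291 = -24691572469/154669586291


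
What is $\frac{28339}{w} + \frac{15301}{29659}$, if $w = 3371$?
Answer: $\frac{892086072}{99980489} \approx 8.9226$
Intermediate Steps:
$\frac{28339}{w} + \frac{15301}{29659} = \frac{28339}{3371} + \frac{15301}{29659} = \frac{892086072}{99980489}$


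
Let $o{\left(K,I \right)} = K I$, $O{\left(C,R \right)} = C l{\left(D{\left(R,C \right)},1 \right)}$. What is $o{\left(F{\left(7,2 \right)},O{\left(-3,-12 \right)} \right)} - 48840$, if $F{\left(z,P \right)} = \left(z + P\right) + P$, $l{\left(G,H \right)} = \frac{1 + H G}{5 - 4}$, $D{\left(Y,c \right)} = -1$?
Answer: $-48840$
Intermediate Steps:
$l{\left(G,H \right)} = 1 + G H$ ($l{\left(G,H \right)} = \frac{1 + G H}{1} = \left(1 + G H\right) 1 = 1 + G H$)
$F{\left(z,P \right)} = z + 2 P$ ($F{\left(z,P \right)} = \left(P + z\right) + P = z + 2 P$)
$O{\left(C,R \right)} = 0$ ($O{\left(C,R \right)} = C \left(1 - 1\right) = C 0 = 0$)
$o{\left(K,I \right)} = I K$
$o{\left(F{\left(7,2 \right)},O{\left(-3,-12 \right)} \right)} - 48840 = 0 \left(7 + 2 \cdot 2\right) - 48840 = 0 \left(7 + 4\right) - 48840 = 0 \cdot 11 - 48840 = 0 - 48840 = -48840$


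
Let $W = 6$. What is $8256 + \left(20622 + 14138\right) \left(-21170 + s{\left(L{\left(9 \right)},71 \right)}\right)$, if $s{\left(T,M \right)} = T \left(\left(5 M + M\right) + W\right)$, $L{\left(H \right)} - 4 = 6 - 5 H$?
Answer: $-1261432144$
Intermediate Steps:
$L{\left(H \right)} = 10 - 5 H$ ($L{\left(H \right)} = 4 - \left(-6 + 5 H\right) = 10 - 5 H$)
$s{\left(T,M \right)} = T \left(6 + 6 M\right)$ ($s{\left(T,M \right)} = T \left(\left(5 M + M\right) + 6\right) = T \left(6 M + 6\right) = T \left(6 + 6 M\right)$)
$8256 + \left(20622 + 14138\right) \left(-21170 + s{\left(L{\left(9 \right)},71 \right)}\right) = 8256 + \left(20622 + 14138\right) \left(-21170 + 6 \left(10 - 45\right) \left(1 + 71\right)\right) = 8256 + 34760 \left(-21170 + 6 \left(10 - 45\right) 72\right) = 8256 + 34760 \left(-21170 + 6 \left(-35\right) 72\right) = 8256 + 34760 \left(-21170 - 15120\right) = 8256 + 34760 \left(-36290\right) = 8256 - 1261440400 = -1261432144$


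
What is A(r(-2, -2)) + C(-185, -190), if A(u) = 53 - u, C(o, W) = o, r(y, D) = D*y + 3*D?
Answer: -130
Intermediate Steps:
r(y, D) = 3*D + D*y
A(r(-2, -2)) + C(-185, -190) = (53 - (-2)*(3 - 2)) - 185 = (53 - (-2)) - 185 = (53 - 1*(-2)) - 185 = (53 + 2) - 185 = 55 - 185 = -130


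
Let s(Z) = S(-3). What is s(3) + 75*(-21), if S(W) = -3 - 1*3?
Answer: -1581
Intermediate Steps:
S(W) = -6 (S(W) = -3 - 3 = -6)
s(Z) = -6
s(3) + 75*(-21) = -6 + 75*(-21) = -6 - 1575 = -1581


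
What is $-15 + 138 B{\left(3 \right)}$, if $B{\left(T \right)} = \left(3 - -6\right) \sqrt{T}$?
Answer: $-15 + 1242 \sqrt{3} \approx 2136.2$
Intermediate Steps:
$B{\left(T \right)} = 9 \sqrt{T}$ ($B{\left(T \right)} = \left(3 + 6\right) \sqrt{T} = 9 \sqrt{T}$)
$-15 + 138 B{\left(3 \right)} = -15 + 138 \cdot 9 \sqrt{3} = -15 + 1242 \sqrt{3}$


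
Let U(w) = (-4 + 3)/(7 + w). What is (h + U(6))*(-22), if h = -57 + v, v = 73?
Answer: -4554/13 ≈ -350.31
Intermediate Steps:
U(w) = -1/(7 + w)
h = 16 (h = -57 + 73 = 16)
(h + U(6))*(-22) = (16 - 1/(7 + 6))*(-22) = (16 - 1/13)*(-22) = (207/13)*(-22) = -4554/13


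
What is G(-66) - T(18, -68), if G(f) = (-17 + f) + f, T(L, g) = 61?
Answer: -210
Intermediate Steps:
G(f) = -17 + 2*f
G(-66) - T(18, -68) = (-17 + 2*(-66)) - 1*61 = (-17 - 132) - 61 = -149 - 61 = -210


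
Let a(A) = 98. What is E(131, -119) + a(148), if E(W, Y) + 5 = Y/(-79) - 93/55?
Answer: 403283/4345 ≈ 92.815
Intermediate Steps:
E(W, Y) = -368/55 - Y/79 (E(W, Y) = -5 + (Y/(-79) - 93/55) = -5 + (Y*(-1/79) - 93*1/55) = -5 + (-Y/79 - 93/55) = -5 + (-93/55 - Y/79) = -368/55 - Y/79)
E(131, -119) + a(148) = (-368/55 - 1/79*(-119)) + 98 = (-368/55 + 119/79) + 98 = -22527/4345 + 98 = 403283/4345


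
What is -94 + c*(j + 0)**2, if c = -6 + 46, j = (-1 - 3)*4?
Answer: 10146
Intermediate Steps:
j = -16 (j = -4*4 = -16)
c = 40
-94 + c*(j + 0)**2 = -94 + 40*(-16 + 0)**2 = -94 + 40*(-16)**2 = -94 + 40*256 = -94 + 10240 = 10146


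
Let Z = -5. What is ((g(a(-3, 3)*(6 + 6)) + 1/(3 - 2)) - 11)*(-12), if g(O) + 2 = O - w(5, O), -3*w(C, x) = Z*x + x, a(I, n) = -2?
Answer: 48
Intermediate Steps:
w(C, x) = 4*x/3 (w(C, x) = -(-5*x + x)/3 = -(-4)*x/3 = 4*x/3)
g(O) = -2 - O/3 (g(O) = -2 + (O - 4*O/3) = -2 - O/3)
((g(a(-3, 3)*(6 + 6)) + 1/(3 - 2)) - 11)*(-12) = (((-2 - (-2)*(6 + 6)/3) + 1/(3 - 2)) - 11)*(-12) = (((-2 - (-2)*12/3) + 1/1) - 11)*(-12) = (((-2 - 1/3*(-24)) + 1) - 11)*(-12) = (((-2 + 8) + 1) - 11)*(-12) = ((6 + 1) - 11)*(-12) = (7 - 11)*(-12) = -4*(-12) = 48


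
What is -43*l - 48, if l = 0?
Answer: -48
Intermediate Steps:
-43*l - 48 = -43*0 - 48 = 0 - 48 = -48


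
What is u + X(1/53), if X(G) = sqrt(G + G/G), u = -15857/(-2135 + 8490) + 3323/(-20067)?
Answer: -339320084/127525785 + 3*sqrt(318)/53 ≈ -1.6514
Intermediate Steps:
u = -339320084/127525785 (u = -15857/6355 + 3323*(-1/20067) = -15857*1/6355 - 3323/20067 = -15857/6355 - 3323/20067 = -339320084/127525785 ≈ -2.6608)
X(G) = sqrt(1 + G) (X(G) = sqrt(G + 1) = sqrt(1 + G))
u + X(1/53) = -339320084/127525785 + sqrt(1 + 1/53) = -339320084/127525785 + sqrt(54/53) = -339320084/127525785 + 3*sqrt(318)/53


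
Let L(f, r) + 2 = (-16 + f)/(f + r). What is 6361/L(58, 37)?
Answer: -604295/148 ≈ -4083.1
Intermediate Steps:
L(f, r) = -2 + (-16 + f)/(f + r)
6361/L(58, 37) = 6361/(((-16 - 1*58 - 2*37)/(58 + 37))) = 6361/(((-16 - 58 - 74)/95)) = 6361/(((1/95)*(-148))) = 6361/(-148/95) = 6361*(-95/148) = -604295/148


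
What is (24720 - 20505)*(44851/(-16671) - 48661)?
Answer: -1139837696710/5557 ≈ -2.0512e+8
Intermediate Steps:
(24720 - 20505)*(44851/(-16671) - 48661) = 4215*(44851*(-1/16671) - 48661) = 4215*(-44851/16671 - 48661) = 4215*(-811272382/16671) = -1139837696710/5557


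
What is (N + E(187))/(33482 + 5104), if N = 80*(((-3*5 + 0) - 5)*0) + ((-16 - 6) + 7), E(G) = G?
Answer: 86/19293 ≈ 0.0044576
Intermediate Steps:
N = -15 (N = 80*(((-15 + 0) - 5)*0) + (-22 + 7) = 80*((-15 - 5)*0) - 15 = 80*(-20*0) - 15 = 80*0 - 15 = 0 - 15 = -15)
(N + E(187))/(33482 + 5104) = (-15 + 187)/(33482 + 5104) = 172/38586 = 172*(1/38586) = 86/19293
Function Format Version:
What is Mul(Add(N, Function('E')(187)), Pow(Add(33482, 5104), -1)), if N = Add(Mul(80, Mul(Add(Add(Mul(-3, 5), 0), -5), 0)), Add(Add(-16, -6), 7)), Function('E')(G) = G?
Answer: Rational(86, 19293) ≈ 0.0044576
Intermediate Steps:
N = -15 (N = Add(Mul(80, Mul(Add(Add(-15, 0), -5), 0)), Add(-22, 7)) = Add(Mul(80, Mul(Add(-15, -5), 0)), -15) = Add(Mul(80, Mul(-20, 0)), -15) = Add(Mul(80, 0), -15) = Add(0, -15) = -15)
Mul(Add(N, Function('E')(187)), Pow(Add(33482, 5104), -1)) = Mul(Add(-15, 187), Pow(Add(33482, 5104), -1)) = Mul(172, Pow(38586, -1)) = Mul(172, Rational(1, 38586)) = Rational(86, 19293)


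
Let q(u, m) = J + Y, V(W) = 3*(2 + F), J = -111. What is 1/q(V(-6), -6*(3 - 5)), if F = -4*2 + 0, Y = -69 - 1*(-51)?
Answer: -1/129 ≈ -0.0077519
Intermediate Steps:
Y = -18 (Y = -69 + 51 = -18)
F = -8 (F = -8 + 0 = -8)
V(W) = -18 (V(W) = 3*(2 - 8) = 3*(-6) = -18)
q(u, m) = -129 (q(u, m) = -111 - 18 = -129)
1/q(V(-6), -6*(3 - 5)) = 1/(-129) = -1/129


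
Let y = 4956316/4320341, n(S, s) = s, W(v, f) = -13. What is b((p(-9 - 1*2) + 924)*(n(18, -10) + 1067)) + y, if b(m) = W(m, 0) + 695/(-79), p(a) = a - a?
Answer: -7048078238/341306939 ≈ -20.650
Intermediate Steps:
p(a) = 0
b(m) = -1722/79 (b(m) = -13 + 695/(-79) = -13 + 695*(-1/79) = -13 - 695/79 = -1722/79)
y = 4956316/4320341 (y = 4956316*(1/4320341) = 4956316/4320341 ≈ 1.1472)
b((p(-9 - 1*2) + 924)*(n(18, -10) + 1067)) + y = -1722/79 + 4956316/4320341 = -7048078238/341306939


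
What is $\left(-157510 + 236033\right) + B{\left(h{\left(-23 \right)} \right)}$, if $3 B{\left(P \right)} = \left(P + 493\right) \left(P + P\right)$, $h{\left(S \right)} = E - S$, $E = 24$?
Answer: $95443$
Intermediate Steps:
$h{\left(S \right)} = 24 - S$
$B{\left(P \right)} = \frac{2 P \left(493 + P\right)}{3}$ ($B{\left(P \right)} = \frac{\left(P + 493\right) \left(P + P\right)}{3} = \frac{\left(493 + P\right) 2 P}{3} = \frac{2 P \left(493 + P\right)}{3}$)
$\left(-157510 + 236033\right) + B{\left(h{\left(-23 \right)} \right)} = \left(-157510 + 236033\right) + \frac{2 \left(24 - -23\right) \left(493 + \left(24 - -23\right)\right)}{3} = 78523 + \frac{2 \left(24 + 23\right) \left(493 + \left(24 + 23\right)\right)}{3} = 78523 + \frac{2}{3} \cdot 47 \left(493 + 47\right) = 78523 + \frac{2}{3} \cdot 47 \cdot 540 = 78523 + 16920 = 95443$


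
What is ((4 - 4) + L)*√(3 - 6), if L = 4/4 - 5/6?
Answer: I*√3/6 ≈ 0.28868*I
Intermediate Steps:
L = ⅙ (L = 4*(¼) - 5*⅙ = 1 - ⅚ = ⅙ ≈ 0.16667)
((4 - 4) + L)*√(3 - 6) = ((4 - 4) + ⅙)*√(3 - 6) = (0 + ⅙)*√(-3) = (I*√3)/6 = I*√3/6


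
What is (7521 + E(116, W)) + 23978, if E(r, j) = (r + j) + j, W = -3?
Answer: 31609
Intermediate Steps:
E(r, j) = r + 2*j (E(r, j) = (j + r) + j = r + 2*j)
(7521 + E(116, W)) + 23978 = (7521 + (116 + 2*(-3))) + 23978 = (7521 + (116 - 6)) + 23978 = (7521 + 110) + 23978 = 7631 + 23978 = 31609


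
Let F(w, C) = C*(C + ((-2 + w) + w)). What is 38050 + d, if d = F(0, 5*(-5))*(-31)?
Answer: 17125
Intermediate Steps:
F(w, C) = C*(-2 + C + 2*w) (F(w, C) = C*(C + (-2 + 2*w)) = C*(-2 + C + 2*w))
d = -20925 (d = ((5*(-5))*(-2 + 5*(-5) + 2*0))*(-31) = -25*(-2 - 25 + 0)*(-31) = -25*(-27)*(-31) = 675*(-31) = -20925)
38050 + d = 38050 - 20925 = 17125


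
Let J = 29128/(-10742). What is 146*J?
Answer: -2126344/5371 ≈ -395.89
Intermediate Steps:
J = -14564/5371 (J = 29128*(-1/10742) = -14564/5371 ≈ -2.7116)
146*J = 146*(-14564/5371) = -2126344/5371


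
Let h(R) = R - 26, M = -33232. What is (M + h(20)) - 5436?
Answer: -38674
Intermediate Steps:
h(R) = -26 + R
(M + h(20)) - 5436 = (-33232 + (-26 + 20)) - 5436 = (-33232 - 6) - 5436 = -33238 - 5436 = -38674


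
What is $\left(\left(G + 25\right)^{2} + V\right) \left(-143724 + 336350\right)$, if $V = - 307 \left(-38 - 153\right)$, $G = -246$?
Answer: $20703057228$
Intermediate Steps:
$V = 58637$ ($V = \left(-307\right) \left(-191\right) = 58637$)
$\left(\left(G + 25\right)^{2} + V\right) \left(-143724 + 336350\right) = \left(\left(-246 + 25\right)^{2} + 58637\right) \left(-143724 + 336350\right) = \left(\left(-221\right)^{2} + 58637\right) 192626 = \left(48841 + 58637\right) 192626 = 107478 \cdot 192626 = 20703057228$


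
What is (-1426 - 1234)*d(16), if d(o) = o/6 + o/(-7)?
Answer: -3040/3 ≈ -1013.3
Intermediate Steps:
d(o) = o/42 (d(o) = o*(1/6) + o*(-1/7) = o/6 - o/7 = o/42)
(-1426 - 1234)*d(16) = (-1426 - 1234)*((1/42)*16) = -2660*8/21 = -3040/3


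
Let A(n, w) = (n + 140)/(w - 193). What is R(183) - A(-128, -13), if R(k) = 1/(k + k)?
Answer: 2299/37698 ≈ 0.060985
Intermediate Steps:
A(n, w) = (140 + n)/(-193 + w)
R(k) = 1/(2*k)
R(183) - A(-128, -13) = (½)/183 - (140 - 128)/(-193 - 13) = (½)*(1/183) - 12/(-206) = 1/366 - (-1)*12/206 = 1/366 - 1*(-6/103) = 1/366 + 6/103 = 2299/37698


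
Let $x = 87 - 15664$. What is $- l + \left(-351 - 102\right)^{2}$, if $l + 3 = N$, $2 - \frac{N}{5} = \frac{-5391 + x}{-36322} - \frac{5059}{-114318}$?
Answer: $\frac{426032315620051}{2076129198} \approx 2.0521 \cdot 10^{5}$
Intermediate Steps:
$x = -15577$ ($x = 87 - 15664 = -15577$)
$N = \frac{14309359925}{2076129198}$ ($N = 10 - 5 \left(\frac{-5391 - 15577}{-36322} - \frac{5059}{-114318}\right) = 10 - 5 \left(\left(-20968\right) \left(- \frac{1}{36322}\right) - - \frac{5059}{114318}\right) = 10 - 5 \left(\frac{10484}{18161} + \frac{5059}{114318}\right) = 10 - \frac{6451932055}{2076129198} = \frac{14309359925}{2076129198} \approx 6.8923$)
$l = \frac{8080972331}{2076129198}$ ($l = -3 + \frac{14309359925}{2076129198} = \frac{8080972331}{2076129198} \approx 3.8923$)
$- l + \left(-351 - 102\right)^{2} = \left(-1\right) \frac{8080972331}{2076129198} + \left(-351 - 102\right)^{2} = - \frac{8080972331}{2076129198} + \left(-453\right)^{2} = - \frac{8080972331}{2076129198} + 205209 = \frac{426032315620051}{2076129198}$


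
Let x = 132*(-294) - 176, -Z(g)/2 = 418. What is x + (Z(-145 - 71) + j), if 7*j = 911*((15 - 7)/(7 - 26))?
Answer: -5303348/133 ≈ -39875.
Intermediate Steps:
Z(g) = -836 (Z(g) = -2*418 = -836)
j = -7288/133 (j = (911*((15 - 7)/(7 - 26)))/7 = (911*(8/(-19)))/7 = (911*(8*(-1/19)))/7 = (911*(-8/19))/7 = (⅐)*(-7288/19) = -7288/133 ≈ -54.797)
x = -38984 (x = -38808 - 176 = -38984)
x + (Z(-145 - 71) + j) = -38984 + (-836 - 7288/133) = -38984 - 118476/133 = -5303348/133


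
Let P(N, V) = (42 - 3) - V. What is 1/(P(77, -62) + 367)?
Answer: 1/468 ≈ 0.0021368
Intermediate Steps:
P(N, V) = 39 - V
1/(P(77, -62) + 367) = 1/((39 - 1*(-62)) + 367) = 1/((39 + 62) + 367) = 1/(101 + 367) = 1/468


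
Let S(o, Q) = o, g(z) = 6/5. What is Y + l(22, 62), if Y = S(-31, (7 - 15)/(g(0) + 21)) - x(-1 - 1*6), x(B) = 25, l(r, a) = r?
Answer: -34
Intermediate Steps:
g(z) = 6/5 (g(z) = 6*(1/5) = 6/5)
Y = -56 (Y = -31 - 1*25 = -31 - 25 = -56)
Y + l(22, 62) = -56 + 22 = -34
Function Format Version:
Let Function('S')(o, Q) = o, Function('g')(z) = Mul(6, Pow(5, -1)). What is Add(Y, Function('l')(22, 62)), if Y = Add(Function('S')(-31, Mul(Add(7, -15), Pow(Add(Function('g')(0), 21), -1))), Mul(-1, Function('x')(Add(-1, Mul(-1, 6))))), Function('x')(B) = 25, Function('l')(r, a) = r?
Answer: -34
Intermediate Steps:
Function('g')(z) = Rational(6, 5) (Function('g')(z) = Mul(6, Rational(1, 5)) = Rational(6, 5))
Y = -56 (Y = Add(-31, Mul(-1, 25)) = Add(-31, -25) = -56)
Add(Y, Function('l')(22, 62)) = Add(-56, 22) = -34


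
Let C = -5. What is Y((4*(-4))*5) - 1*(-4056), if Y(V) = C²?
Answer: 4081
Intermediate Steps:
Y(V) = 25 (Y(V) = (-5)² = 25)
Y((4*(-4))*5) - 1*(-4056) = 25 - 1*(-4056) = 25 + 4056 = 4081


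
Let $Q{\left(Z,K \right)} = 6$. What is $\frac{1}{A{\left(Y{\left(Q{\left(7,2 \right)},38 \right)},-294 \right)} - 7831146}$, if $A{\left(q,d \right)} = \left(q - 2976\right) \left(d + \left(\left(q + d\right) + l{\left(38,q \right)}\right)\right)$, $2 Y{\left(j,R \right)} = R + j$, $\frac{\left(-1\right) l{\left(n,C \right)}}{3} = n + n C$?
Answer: $\frac{1}{1586206} \approx 6.3044 \cdot 10^{-7}$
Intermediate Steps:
$l{\left(n,C \right)} = - 3 n - 3 C n$ ($l{\left(n,C \right)} = - 3 \left(n + n C\right) = - 3 \left(n + C n\right) = - 3 n - 3 C n$)
$Y{\left(j,R \right)} = \frac{R}{2} + \frac{j}{2}$ ($Y{\left(j,R \right)} = \frac{R + j}{2} = \frac{R}{2} + \frac{j}{2}$)
$A{\left(q,d \right)} = \left(-2976 + q\right) \left(-114 - 113 q + 2 d\right)$ ($A{\left(q,d \right)} = \left(q - 2976\right) \left(d - \left(- d - q + 114 \left(1 + q\right)\right)\right) = \left(-2976 + q\right) \left(d - \left(114 - d + 113 q\right)\right) = \left(-2976 + q\right) \left(-114 - 113 q + 2 d\right)$)
$\frac{1}{A{\left(Y{\left(Q{\left(7,2 \right)},38 \right)},-294 \right)} - 7831146} = \frac{1}{\left(339264 - -1749888 - 113 \left(\frac{1}{2} \cdot 38 + \frac{1}{2} \cdot 6\right)^{2} + 336174 \left(\frac{1}{2} \cdot 38 + \frac{1}{2} \cdot 6\right) + 2 \left(-294\right) \left(\frac{1}{2} \cdot 38 + \frac{1}{2} \cdot 6\right)\right) - 7831146} = \frac{1}{\left(339264 + 1749888 - 113 \left(19 + 3\right)^{2} + 336174 \left(19 + 3\right) + 2 \left(-294\right) \left(19 + 3\right)\right) - 7831146} = \frac{1}{\left(339264 + 1749888 - 113 \cdot 22^{2} + 336174 \cdot 22 + 2 \left(-294\right) 22\right) - 7831146} = \frac{1}{\left(339264 + 1749888 - 54692 + 7395828 - 12936\right) - 7831146} = \frac{1}{9417352 - 7831146} = \frac{1}{1586206}$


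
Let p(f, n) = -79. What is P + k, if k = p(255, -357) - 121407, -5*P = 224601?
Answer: -832031/5 ≈ -1.6641e+5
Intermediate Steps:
P = -224601/5 (P = -⅕*224601 = -224601/5 ≈ -44920.)
k = -121486 (k = -79 - 121407 = -121486)
P + k = -224601/5 - 121486 = -832031/5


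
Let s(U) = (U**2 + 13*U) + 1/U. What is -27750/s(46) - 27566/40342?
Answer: -1831268009/167883233 ≈ -10.908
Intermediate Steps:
s(U) = 1/U + U**2 + 13*U
-27750/s(46) - 27566/40342 = -27750*46/(1 + 46**2*(13 + 46)) - 27566/40342 = -27750*46/(1 + 2116*59) - 27566*1/40342 = -27750*46/(1 + 124844) - 13783/20171 = -27750/((1/46)*124845) - 13783/20171 = -27750/124845/46 - 13783/20171 = -27750*46/124845 - 13783/20171 = -85100/8323 - 13783/20171 = -1831268009/167883233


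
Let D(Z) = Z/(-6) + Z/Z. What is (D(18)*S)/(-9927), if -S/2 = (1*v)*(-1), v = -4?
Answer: -16/9927 ≈ -0.0016118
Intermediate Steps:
D(Z) = 1 - Z/6 (D(Z) = Z*(-⅙) + 1 = -Z/6 + 1 = 1 - Z/6)
S = -8 (S = -2*1*(-4)*(-1) = -(-8)*(-1) = -2*4 = -8)
(D(18)*S)/(-9927) = ((1 - ⅙*18)*(-8))/(-9927) = ((1 - 3)*(-8))*(-1/9927) = -2*(-8)*(-1/9927) = 16*(-1/9927) = -16/9927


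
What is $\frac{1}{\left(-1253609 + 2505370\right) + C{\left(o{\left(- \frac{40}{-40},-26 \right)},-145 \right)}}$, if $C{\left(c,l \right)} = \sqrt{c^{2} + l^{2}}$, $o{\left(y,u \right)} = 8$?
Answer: $\frac{1251761}{1566905580032} - \frac{\sqrt{21089}}{1566905580032} \approx 7.9878 \cdot 10^{-7}$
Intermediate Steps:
$\frac{1}{\left(-1253609 + 2505370\right) + C{\left(o{\left(- \frac{40}{-40},-26 \right)},-145 \right)}} = \frac{1}{\left(-1253609 + 2505370\right) + \sqrt{8^{2} + \left(-145\right)^{2}}} = \frac{1}{1251761 + \sqrt{64 + 21025}} = \frac{1}{1251761 + \sqrt{21089}}$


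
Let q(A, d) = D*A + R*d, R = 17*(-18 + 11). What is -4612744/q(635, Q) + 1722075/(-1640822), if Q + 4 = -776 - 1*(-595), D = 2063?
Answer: -2465632544267/546401930110 ≈ -4.5125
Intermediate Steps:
Q = -185 (Q = -4 + (-776 - 1*(-595)) = -4 + (-776 + 595) = -4 - 181 = -185)
R = -119 (R = 17*(-7) = -119)
q(A, d) = -119*d + 2063*A (q(A, d) = 2063*A - 119*d = -119*d + 2063*A)
-4612744/q(635, Q) + 1722075/(-1640822) = -4612744/(-119*(-185) + 2063*635) + 1722075/(-1640822) = -4612744/(22015 + 1310005) + 1722075*(-1/1640822) = -4612744/1332020 - 1722075/1640822 = -4612744*1/1332020 - 1722075/1640822 = -1153186/333005 - 1722075/1640822 = -2465632544267/546401930110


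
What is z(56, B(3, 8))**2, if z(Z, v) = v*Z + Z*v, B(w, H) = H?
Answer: 802816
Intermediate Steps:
z(Z, v) = 2*Z*v (z(Z, v) = Z*v + Z*v = 2*Z*v)
z(56, B(3, 8))**2 = (2*56*8)**2 = 896**2 = 802816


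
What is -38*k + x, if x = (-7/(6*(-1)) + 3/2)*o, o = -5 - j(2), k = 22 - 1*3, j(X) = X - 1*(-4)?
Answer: -2254/3 ≈ -751.33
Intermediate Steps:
j(X) = 4 + X (j(X) = X + 4 = 4 + X)
k = 19 (k = 22 - 3 = 19)
o = -11 (o = -5 - (4 + 2) = -5 - 1*6 = -5 - 6 = -11)
x = -88/3 (x = (-7/(6*(-1)) + 3/2)*(-11) = (-7/(-6) + 3*(½))*(-11) = (-7*(-⅙) + 3/2)*(-11) = (7/6 + 3/2)*(-11) = (8/3)*(-11) = -88/3 ≈ -29.333)
-38*k + x = -38*19 - 88/3 = -722 - 88/3 = -2254/3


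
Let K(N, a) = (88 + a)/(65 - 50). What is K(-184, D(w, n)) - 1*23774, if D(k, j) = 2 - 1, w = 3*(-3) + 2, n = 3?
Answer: -356521/15 ≈ -23768.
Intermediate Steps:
w = -7 (w = -9 + 2 = -7)
D(k, j) = 1
K(N, a) = 88/15 + a/15 (K(N, a) = (88 + a)/15 = (88 + a)*(1/15) = 88/15 + a/15)
K(-184, D(w, n)) - 1*23774 = (88/15 + (1/15)*1) - 1*23774 = (88/15 + 1/15) - 23774 = 89/15 - 23774 = -356521/15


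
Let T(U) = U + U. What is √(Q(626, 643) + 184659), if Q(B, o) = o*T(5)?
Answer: √191089 ≈ 437.14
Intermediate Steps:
T(U) = 2*U
Q(B, o) = 10*o (Q(B, o) = o*(2*5) = o*10 = 10*o)
√(Q(626, 643) + 184659) = √(10*643 + 184659) = √(6430 + 184659) = √191089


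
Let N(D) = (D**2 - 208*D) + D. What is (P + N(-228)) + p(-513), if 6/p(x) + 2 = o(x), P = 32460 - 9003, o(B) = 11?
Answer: 367913/3 ≈ 1.2264e+5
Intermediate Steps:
N(D) = D**2 - 207*D
P = 23457
p(x) = 2/3 (p(x) = 6/(-2 + 11) = 6/9 = 6*(1/9) = 2/3)
(P + N(-228)) + p(-513) = (23457 - 228*(-207 - 228)) + 2/3 = (23457 - 228*(-435)) + 2/3 = (23457 + 99180) + 2/3 = 122637 + 2/3 = 367913/3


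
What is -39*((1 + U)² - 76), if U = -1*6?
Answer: 1989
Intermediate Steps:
U = -6
-39*((1 + U)² - 76) = -39*((1 - 6)² - 76) = -39*((-5)² - 76) = -39*(25 - 76) = -39*(-51) = 1989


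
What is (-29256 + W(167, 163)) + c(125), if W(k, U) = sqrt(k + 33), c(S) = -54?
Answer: -29310 + 10*sqrt(2) ≈ -29296.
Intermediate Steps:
W(k, U) = sqrt(33 + k)
(-29256 + W(167, 163)) + c(125) = (-29256 + sqrt(33 + 167)) - 54 = (-29256 + sqrt(200)) - 54 = (-29256 + 10*sqrt(2)) - 54 = -29310 + 10*sqrt(2)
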